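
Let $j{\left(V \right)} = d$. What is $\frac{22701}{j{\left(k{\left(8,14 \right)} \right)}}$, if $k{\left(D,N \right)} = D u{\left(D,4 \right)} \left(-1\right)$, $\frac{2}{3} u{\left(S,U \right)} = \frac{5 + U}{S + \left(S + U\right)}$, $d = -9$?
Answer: $- \frac{7567}{3} \approx -2522.3$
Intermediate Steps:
$u{\left(S,U \right)} = \frac{3 \left(5 + U\right)}{2 \left(U + 2 S\right)}$ ($u{\left(S,U \right)} = \frac{3 \frac{5 + U}{S + \left(S + U\right)}}{2} = \frac{3 \frac{5 + U}{U + 2 S}}{2} = \frac{3 \left(5 + U\right)}{2 \left(U + 2 S\right)}$)
$k{\left(D,N \right)} = - \frac{27 D}{2 \left(4 + 2 D\right)}$ ($k{\left(D,N \right)} = D \frac{3 \left(5 + 4\right)}{2 \left(4 + 2 D\right)} \left(-1\right) = D \frac{3}{2} \frac{1}{4 + 2 D} 9 \left(-1\right) = D \frac{27}{2 \left(4 + 2 D\right)} \left(-1\right) = \frac{27 D}{2 \left(4 + 2 D\right)} \left(-1\right) = - \frac{27 D}{2 \left(4 + 2 D\right)}$)
$j{\left(V \right)} = -9$
$\frac{22701}{j{\left(k{\left(8,14 \right)} \right)}} = \frac{22701}{-9} = 22701 \left(- \frac{1}{9}\right) = - \frac{7567}{3}$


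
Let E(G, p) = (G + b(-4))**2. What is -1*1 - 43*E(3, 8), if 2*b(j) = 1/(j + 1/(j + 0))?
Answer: -103532/289 ≈ -358.24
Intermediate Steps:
b(j) = 1/(2*(j + 1/j)) (b(j) = 1/(2*(j + 1/(j + 0))) = 1/(2*(j + 1/j)))
E(G, p) = (-2/17 + G)**2 (E(G, p) = (G + (1/2)*(-4)/(1 + (-4)**2))**2 = (G + (1/2)*(-4)/(1 + 16))**2 = (G + (1/2)*(-4)/17)**2 = (G + (1/2)*(-4)*(1/17))**2 = (G - 2/17)**2 = (-2/17 + G)**2)
-1*1 - 43*E(3, 8) = -1*1 - 43*(-2 + 17*3)**2/289 = -1 - 43*(-2 + 51)**2/289 = -1 - 43*49**2/289 = -1 - 43*2401/289 = -1 - 103243/289 = -103532/289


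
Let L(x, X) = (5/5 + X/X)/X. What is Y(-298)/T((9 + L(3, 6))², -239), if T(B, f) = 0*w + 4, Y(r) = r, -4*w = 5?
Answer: -149/2 ≈ -74.500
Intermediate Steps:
w = -5/4 (w = -¼*5 = -5/4 ≈ -1.2500)
L(x, X) = 2/X (L(x, X) = (5*(⅕) + 1)/X = (1 + 1)/X = 2/X)
T(B, f) = 4 (T(B, f) = 0*(-5/4) + 4 = 0 + 4 = 4)
Y(-298)/T((9 + L(3, 6))², -239) = -298/4 = -298*¼ = -149/2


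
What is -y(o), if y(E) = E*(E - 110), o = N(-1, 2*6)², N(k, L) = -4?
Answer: 1504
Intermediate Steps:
o = 16 (o = (-4)² = 16)
y(E) = E*(-110 + E)
-y(o) = -16*(-110 + 16) = -16*(-94) = -1*(-1504) = 1504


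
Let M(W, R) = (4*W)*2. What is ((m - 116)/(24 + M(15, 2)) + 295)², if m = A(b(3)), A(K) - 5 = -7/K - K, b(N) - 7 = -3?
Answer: 28714319209/331776 ≈ 86547.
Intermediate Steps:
b(N) = 4 (b(N) = 7 - 3 = 4)
A(K) = 5 - K - 7/K (A(K) = 5 + (-7/K - K) = 5 + (-K - 7/K) = 5 - K - 7/K)
m = -¾ (m = 5 - 1*4 - 7/4 = 5 - 4 - 7*¼ = 5 - 4 - 7/4 = -¾ ≈ -0.75000)
M(W, R) = 8*W
((m - 116)/(24 + M(15, 2)) + 295)² = ((-¾ - 116)/(24 + 8*15) + 295)² = (-467/(4*(24 + 120)) + 295)² = (-467/4/144 + 295)² = (-467/4*1/144 + 295)² = (-467/576 + 295)² = (169453/576)² = 28714319209/331776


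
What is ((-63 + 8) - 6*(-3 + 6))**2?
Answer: 5329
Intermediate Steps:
((-63 + 8) - 6*(-3 + 6))**2 = (-55 - 6*3)**2 = (-55 - 18)**2 = (-73)**2 = 5329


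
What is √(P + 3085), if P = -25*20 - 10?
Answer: 5*√103 ≈ 50.744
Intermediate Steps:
P = -510 (P = -500 - 10 = -510)
√(P + 3085) = √(-510 + 3085) = √2575 = 5*√103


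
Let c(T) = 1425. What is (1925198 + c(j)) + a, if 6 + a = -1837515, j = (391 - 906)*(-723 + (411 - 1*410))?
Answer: 89102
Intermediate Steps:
j = 371830 (j = -515*(-723 + (411 - 410)) = -515*(-723 + 1) = -515*(-722) = 371830)
a = -1837521 (a = -6 - 1837515 = -1837521)
(1925198 + c(j)) + a = (1925198 + 1425) - 1837521 = 1926623 - 1837521 = 89102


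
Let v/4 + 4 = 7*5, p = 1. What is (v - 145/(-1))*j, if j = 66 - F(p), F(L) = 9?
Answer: 15333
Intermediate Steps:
v = 124 (v = -16 + 4*(7*5) = -16 + 4*35 = -16 + 140 = 124)
j = 57 (j = 66 - 1*9 = 66 - 9 = 57)
(v - 145/(-1))*j = (124 - 145/(-1))*57 = (124 - 145*(-1))*57 = (124 + 145)*57 = 269*57 = 15333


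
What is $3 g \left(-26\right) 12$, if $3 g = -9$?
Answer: $2808$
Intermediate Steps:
$g = -3$ ($g = \frac{1}{3} \left(-9\right) = -3$)
$3 g \left(-26\right) 12 = 3 \left(-3\right) \left(-26\right) 12 = \left(-9\right) \left(-26\right) 12 = 234 \cdot 12 = 2808$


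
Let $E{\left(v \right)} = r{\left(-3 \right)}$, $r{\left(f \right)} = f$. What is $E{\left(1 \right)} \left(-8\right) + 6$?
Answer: $30$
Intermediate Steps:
$E{\left(v \right)} = -3$
$E{\left(1 \right)} \left(-8\right) + 6 = \left(-3\right) \left(-8\right) + 6 = 24 + 6 = 30$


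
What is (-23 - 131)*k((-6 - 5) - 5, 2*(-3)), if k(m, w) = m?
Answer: 2464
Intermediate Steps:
(-23 - 131)*k((-6 - 5) - 5, 2*(-3)) = (-23 - 131)*((-6 - 5) - 5) = -154*(-11 - 5) = -154*(-16) = 2464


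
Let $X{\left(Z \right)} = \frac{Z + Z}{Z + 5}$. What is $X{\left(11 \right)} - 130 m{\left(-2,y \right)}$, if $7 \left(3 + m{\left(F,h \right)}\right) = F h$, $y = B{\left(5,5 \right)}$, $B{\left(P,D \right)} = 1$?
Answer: $\frac{23997}{56} \approx 428.52$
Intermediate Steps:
$y = 1$
$X{\left(Z \right)} = \frac{2 Z}{5 + Z}$
$m{\left(F,h \right)} = -3 + \frac{F h}{7}$
$X{\left(11 \right)} - 130 m{\left(-2,y \right)} = 2 \cdot 11 \frac{1}{5 + 11} - 130 \left(-3 + \frac{1}{7} \left(-2\right) 1\right) = 2 \cdot 11 \cdot \frac{1}{16} - 130 \left(-3 - \frac{2}{7}\right) = 2 \cdot 11 \cdot \frac{1}{16} - - \frac{2990}{7} = \frac{11}{8} + \frac{2990}{7} = \frac{23997}{56}$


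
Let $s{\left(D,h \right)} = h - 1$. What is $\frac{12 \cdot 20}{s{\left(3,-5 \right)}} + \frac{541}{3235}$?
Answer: $- \frac{128859}{3235} \approx -39.833$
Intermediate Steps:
$s{\left(D,h \right)} = -1 + h$ ($s{\left(D,h \right)} = h - 1 = -1 + h$)
$\frac{12 \cdot 20}{s{\left(3,-5 \right)}} + \frac{541}{3235} = \frac{12 \cdot 20}{-1 - 5} + \frac{541}{3235} = \frac{240}{-6} + 541 \cdot \frac{1}{3235} = 240 \left(- \frac{1}{6}\right) + \frac{541}{3235} = -40 + \frac{541}{3235} = - \frac{128859}{3235}$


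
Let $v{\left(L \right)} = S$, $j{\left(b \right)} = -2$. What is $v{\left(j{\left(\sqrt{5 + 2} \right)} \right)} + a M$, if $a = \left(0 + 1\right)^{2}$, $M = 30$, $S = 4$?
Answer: $34$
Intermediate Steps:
$v{\left(L \right)} = 4$
$a = 1$ ($a = 1^{2} = 1$)
$v{\left(j{\left(\sqrt{5 + 2} \right)} \right)} + a M = 4 + 1 \cdot 30 = 4 + 30 = 34$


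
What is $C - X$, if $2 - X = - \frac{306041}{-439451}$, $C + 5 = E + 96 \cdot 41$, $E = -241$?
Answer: $\frac{1621001329}{439451} \approx 3688.7$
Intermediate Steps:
$C = 3690$ ($C = -5 + \left(-241 + 96 \cdot 41\right) = -5 + \left(-241 + 3936\right) = -5 + 3695 = 3690$)
$X = \frac{572861}{439451}$ ($X = 2 - - \frac{306041}{-439451} = 2 - \left(-306041\right) \left(- \frac{1}{439451}\right) = 2 - \frac{306041}{439451} = \frac{572861}{439451} \approx 1.3036$)
$C - X = 3690 - \frac{572861}{439451} = \frac{1621001329}{439451}$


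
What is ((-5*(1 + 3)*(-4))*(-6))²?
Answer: 230400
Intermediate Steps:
((-5*(1 + 3)*(-4))*(-6))² = ((-5*4*(-4))*(-6))² = (-20*(-4)*(-6))² = (80*(-6))² = (-480)² = 230400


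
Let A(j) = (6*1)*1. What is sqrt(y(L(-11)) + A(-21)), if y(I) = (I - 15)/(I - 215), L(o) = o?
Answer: sqrt(78083)/113 ≈ 2.4729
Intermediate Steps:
A(j) = 6 (A(j) = 6*1 = 6)
y(I) = (-15 + I)/(-215 + I)
sqrt(y(L(-11)) + A(-21)) = sqrt((-15 - 11)/(-215 - 11) + 6) = sqrt(-26/(-226) + 6) = sqrt(-1/226*(-26) + 6) = sqrt(13/113 + 6) = sqrt(691/113) = sqrt(78083)/113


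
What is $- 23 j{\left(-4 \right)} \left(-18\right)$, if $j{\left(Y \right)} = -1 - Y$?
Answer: $1242$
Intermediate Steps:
$- 23 j{\left(-4 \right)} \left(-18\right) = - 23 \left(-1 - -4\right) \left(-18\right) = - 23 \left(-1 + 4\right) \left(-18\right) = \left(-23\right) 3 \left(-18\right) = \left(-69\right) \left(-18\right) = 1242$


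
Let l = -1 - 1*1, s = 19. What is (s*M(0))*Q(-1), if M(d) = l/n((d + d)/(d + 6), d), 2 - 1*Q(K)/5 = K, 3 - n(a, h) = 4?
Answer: 570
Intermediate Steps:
n(a, h) = -1 (n(a, h) = 3 - 1*4 = 3 - 4 = -1)
Q(K) = 10 - 5*K
l = -2 (l = -1 - 1 = -2)
M(d) = 2 (M(d) = -2/(-1) = -2*(-1) = 2)
(s*M(0))*Q(-1) = (19*2)*(10 - 5*(-1)) = 38*(10 + 5) = 38*15 = 570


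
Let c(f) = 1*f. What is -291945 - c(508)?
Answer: -292453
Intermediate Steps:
c(f) = f
-291945 - c(508) = -291945 - 1*508 = -291945 - 508 = -292453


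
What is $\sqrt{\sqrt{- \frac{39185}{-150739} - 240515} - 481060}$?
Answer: $\frac{\sqrt{-37822711830340 + 88670 i \sqrt{189101561214}}}{8867} \approx 0.35354 + 693.58 i$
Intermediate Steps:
$\sqrt{\sqrt{- \frac{39185}{-150739} - 240515} - 481060} = \sqrt{\sqrt{\left(-39185\right) \left(- \frac{1}{150739}\right) - 240515} - 481060} = \sqrt{\sqrt{\frac{2305}{8867} - 240515} - 481060} = \sqrt{\sqrt{- \frac{2132644200}{8867}} - 481060} = \sqrt{\frac{10 i \sqrt{189101561214}}{8867} - 481060} = \sqrt{-481060 + \frac{10 i \sqrt{189101561214}}{8867}}$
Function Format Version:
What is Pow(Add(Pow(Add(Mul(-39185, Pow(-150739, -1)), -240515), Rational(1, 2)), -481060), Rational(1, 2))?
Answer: Mul(Rational(1, 8867), Pow(Add(-37822711830340, Mul(88670, I, Pow(189101561214, Rational(1, 2)))), Rational(1, 2))) ≈ Add(0.35354, Mul(693.58, I))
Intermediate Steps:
Pow(Add(Pow(Add(Mul(-39185, Pow(-150739, -1)), -240515), Rational(1, 2)), -481060), Rational(1, 2)) = Pow(Add(Pow(Add(Mul(-39185, Rational(-1, 150739)), -240515), Rational(1, 2)), -481060), Rational(1, 2)) = Pow(Add(Pow(Add(Rational(2305, 8867), -240515), Rational(1, 2)), -481060), Rational(1, 2)) = Pow(Add(Pow(Rational(-2132644200, 8867), Rational(1, 2)), -481060), Rational(1, 2)) = Pow(Add(Mul(Rational(10, 8867), I, Pow(189101561214, Rational(1, 2))), -481060), Rational(1, 2)) = Pow(Add(-481060, Mul(Rational(10, 8867), I, Pow(189101561214, Rational(1, 2)))), Rational(1, 2))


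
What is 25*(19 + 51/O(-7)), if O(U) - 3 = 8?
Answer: 6500/11 ≈ 590.91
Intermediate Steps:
O(U) = 11 (O(U) = 3 + 8 = 11)
25*(19 + 51/O(-7)) = 25*(19 + 51/11) = 25*(260/11) = 6500/11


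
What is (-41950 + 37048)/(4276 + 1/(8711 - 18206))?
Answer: -46544490/40600619 ≈ -1.1464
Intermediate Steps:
(-41950 + 37048)/(4276 + 1/(8711 - 18206)) = -4902/(4276 + 1/(-9495)) = -4902/(4276 - 1/9495) = -4902/40600619/9495 = -4902*9495/40600619 = -46544490/40600619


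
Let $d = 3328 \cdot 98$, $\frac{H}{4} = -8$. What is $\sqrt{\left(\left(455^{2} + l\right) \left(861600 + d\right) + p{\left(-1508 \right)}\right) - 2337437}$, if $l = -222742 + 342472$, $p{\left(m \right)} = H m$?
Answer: $\sqrt{388099001539} \approx 6.2298 \cdot 10^{5}$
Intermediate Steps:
$H = -32$ ($H = 4 \left(-8\right) = -32$)
$p{\left(m \right)} = - 32 m$
$d = 326144$
$l = 119730$
$\sqrt{\left(\left(455^{2} + l\right) \left(861600 + d\right) + p{\left(-1508 \right)}\right) - 2337437} = \sqrt{\left(\left(455^{2} + 119730\right) \left(861600 + 326144\right) - -48256\right) - 2337437} = \sqrt{\left(\left(207025 + 119730\right) 1187744 + 48256\right) - 2337437} = \sqrt{\left(326755 \cdot 1187744 + 48256\right) - 2337437} = \sqrt{\left(388101290720 + 48256\right) - 2337437} = \sqrt{388101338976 - 2337437} = \sqrt{388099001539}$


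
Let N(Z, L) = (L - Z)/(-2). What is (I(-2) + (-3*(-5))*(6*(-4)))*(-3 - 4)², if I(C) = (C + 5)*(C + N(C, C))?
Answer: -17934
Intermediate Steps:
N(Z, L) = Z/2 - L/2 (N(Z, L) = (L - Z)*(-½) = Z/2 - L/2)
I(C) = C*(5 + C) (I(C) = (C + 5)*(C + (C/2 - C/2)) = (5 + C)*(C + 0) = (5 + C)*C = C*(5 + C))
(I(-2) + (-3*(-5))*(6*(-4)))*(-3 - 4)² = (-2*(5 - 2) + (-3*(-5))*(6*(-4)))*(-3 - 4)² = (-2*3 + 15*(-24))*(-7)² = (-6 - 360)*49 = -366*49 = -17934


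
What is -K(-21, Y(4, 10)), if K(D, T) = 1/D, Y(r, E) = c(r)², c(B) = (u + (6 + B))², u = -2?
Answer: 1/21 ≈ 0.047619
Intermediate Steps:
c(B) = (4 + B)² (c(B) = (-2 + (6 + B))² = (4 + B)²)
Y(r, E) = (4 + r)⁴ (Y(r, E) = ((4 + r)²)² = (4 + r)⁴)
-K(-21, Y(4, 10)) = -1/(-21) = -1*(-1/21) = 1/21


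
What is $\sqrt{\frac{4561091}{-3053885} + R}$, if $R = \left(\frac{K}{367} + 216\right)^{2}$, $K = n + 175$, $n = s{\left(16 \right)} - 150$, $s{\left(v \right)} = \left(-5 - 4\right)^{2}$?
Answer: $\frac{\sqrt{58761354293198334870285}}{1120775795} \approx 216.29$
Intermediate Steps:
$s{\left(v \right)} = 81$ ($s{\left(v \right)} = \left(-9\right)^{2} = 81$)
$n = -69$ ($n = 81 - 150 = -69$)
$K = 106$ ($K = -69 + 175 = 106$)
$R = \frac{6300866884}{134689}$ ($R = \left(\frac{106}{367} + 216\right)^{2} = \left(\frac{79378}{367}\right)^{2} = \frac{6300866884}{134689} \approx 46781.0$)
$\sqrt{\frac{4561091}{-3053885} + R} = \sqrt{\frac{4561091}{-3053885} + \frac{6300866884}{134689}} = \sqrt{4561091 \left(- \frac{1}{3053885}\right) + \frac{6300866884}{134689}} = \sqrt{- \frac{4561091}{3053885} + \frac{6300866884}{134689}} = \sqrt{\frac{19241508535258641}{411324716765}} = \frac{\sqrt{58761354293198334870285}}{1120775795}$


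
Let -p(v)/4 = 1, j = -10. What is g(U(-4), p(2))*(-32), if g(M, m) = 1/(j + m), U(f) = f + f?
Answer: 16/7 ≈ 2.2857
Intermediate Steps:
p(v) = -4 (p(v) = -4*1 = -4)
U(f) = 2*f
g(M, m) = 1/(-10 + m)
g(U(-4), p(2))*(-32) = -32/(-10 - 4) = -32/(-14) = -1/14*(-32) = 16/7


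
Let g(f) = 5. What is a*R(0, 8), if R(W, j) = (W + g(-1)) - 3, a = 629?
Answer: 1258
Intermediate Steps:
R(W, j) = 2 + W (R(W, j) = (W + 5) - 3 = (5 + W) - 3 = 2 + W)
a*R(0, 8) = 629*(2 + 0) = 629*2 = 1258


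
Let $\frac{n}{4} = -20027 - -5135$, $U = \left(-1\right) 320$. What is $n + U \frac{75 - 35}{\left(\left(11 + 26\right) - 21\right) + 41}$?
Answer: $- \frac{3408176}{57} \approx -59793.0$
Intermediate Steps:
$U = -320$
$n = -59568$ ($n = 4 \left(-20027 - -5135\right) = 4 \left(-20027 + 5135\right) = 4 \left(-14892\right) = -59568$)
$n + U \frac{75 - 35}{\left(\left(11 + 26\right) - 21\right) + 41} = -59568 - 320 \frac{75 - 35}{\left(\left(11 + 26\right) - 21\right) + 41} = -59568 - 320 \frac{40}{\left(37 - 21\right) + 41} = -59568 - 320 \frac{40}{16 + 41} = -59568 - 320 \cdot \frac{40}{57} = -59568 - 320 \cdot 40 \cdot \frac{1}{57} = -59568 - \frac{12800}{57} = - \frac{3408176}{57}$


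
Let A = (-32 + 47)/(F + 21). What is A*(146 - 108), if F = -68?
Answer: -570/47 ≈ -12.128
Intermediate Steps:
A = -15/47 (A = (-32 + 47)/(-68 + 21) = 15/(-47) = 15*(-1/47) = -15/47 ≈ -0.31915)
A*(146 - 108) = -15*(146 - 108)/47 = -15/47*38 = -570/47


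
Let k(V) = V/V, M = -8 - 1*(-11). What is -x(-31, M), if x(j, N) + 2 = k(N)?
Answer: 1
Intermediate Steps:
M = 3 (M = -8 + 11 = 3)
k(V) = 1
x(j, N) = -1 (x(j, N) = -2 + 1 = -1)
-x(-31, M) = -1*(-1) = 1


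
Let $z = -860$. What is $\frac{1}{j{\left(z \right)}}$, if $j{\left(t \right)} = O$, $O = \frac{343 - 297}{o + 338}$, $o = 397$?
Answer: $\frac{735}{46} \approx 15.978$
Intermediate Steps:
$O = \frac{46}{735}$ ($O = \frac{343 - 297}{397 + 338} = \frac{46}{735} \approx 0.062585$)
$j{\left(t \right)} = \frac{46}{735}$
$\frac{1}{j{\left(z \right)}} = \frac{1}{\frac{46}{735}} = \frac{735}{46}$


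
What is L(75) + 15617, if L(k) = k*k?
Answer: 21242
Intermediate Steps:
L(k) = k²
L(75) + 15617 = 75² + 15617 = 5625 + 15617 = 21242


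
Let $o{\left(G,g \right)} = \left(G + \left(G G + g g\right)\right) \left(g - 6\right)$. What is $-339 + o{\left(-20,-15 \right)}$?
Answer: $-13044$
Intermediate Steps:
$o{\left(G,g \right)} = \left(-6 + g\right) \left(G + G^{2} + g^{2}\right)$ ($o{\left(G,g \right)} = \left(G + \left(G^{2} + g^{2}\right)\right) \left(-6 + g\right) = \left(G + G^{2} + g^{2}\right) \left(-6 + g\right) = \left(-6 + g\right) \left(G + G^{2} + g^{2}\right)$)
$-339 + o{\left(-20,-15 \right)} = -339 - \left(-420 + 1350 + 3375 + 8400\right) = -339 - 12705 = -13044$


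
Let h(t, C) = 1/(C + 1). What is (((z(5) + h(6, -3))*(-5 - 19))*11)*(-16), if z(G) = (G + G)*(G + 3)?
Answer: 335808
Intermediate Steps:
h(t, C) = 1/(1 + C)
z(G) = 2*G*(3 + G) (z(G) = (2*G)*(3 + G) = 2*G*(3 + G))
(((z(5) + h(6, -3))*(-5 - 19))*11)*(-16) = (((2*5*(3 + 5) + 1/(1 - 3))*(-5 - 19))*11)*(-16) = (((2*5*8 + 1/(-2))*(-24))*11)*(-16) = (((80 - 1/2)*(-24))*11)*(-16) = (((159/2)*(-24))*11)*(-16) = -1908*11*(-16) = -20988*(-16) = 335808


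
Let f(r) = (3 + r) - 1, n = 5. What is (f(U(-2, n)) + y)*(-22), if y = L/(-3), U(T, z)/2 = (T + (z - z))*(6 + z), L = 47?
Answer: 3806/3 ≈ 1268.7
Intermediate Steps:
U(T, z) = 2*T*(6 + z) (U(T, z) = 2*((T + (z - z))*(6 + z)) = 2*((T + 0)*(6 + z)) = 2*(T*(6 + z)) = 2*T*(6 + z))
y = -47/3 (y = 47/(-3) = 47*(-⅓) = -47/3 ≈ -15.667)
f(r) = 2 + r
(f(U(-2, n)) + y)*(-22) = ((2 + 2*(-2)*(6 + 5)) - 47/3)*(-22) = ((2 + 2*(-2)*11) - 47/3)*(-22) = ((2 - 44) - 47/3)*(-22) = (-42 - 47/3)*(-22) = -173/3*(-22) = 3806/3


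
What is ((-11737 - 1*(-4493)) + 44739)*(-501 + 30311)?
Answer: 1117725950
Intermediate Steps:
((-11737 - 1*(-4493)) + 44739)*(-501 + 30311) = ((-11737 + 4493) + 44739)*29810 = (-7244 + 44739)*29810 = 37495*29810 = 1117725950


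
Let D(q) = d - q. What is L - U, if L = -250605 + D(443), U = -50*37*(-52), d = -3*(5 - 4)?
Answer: -347251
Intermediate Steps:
d = -3 (d = -3*1 = -3)
U = 96200 (U = -1850*(-52) = 96200)
D(q) = -3 - q
L = -251051 (L = -250605 + (-3 - 1*443) = -250605 + (-3 - 443) = -250605 - 446 = -251051)
L - U = -251051 - 1*96200 = -251051 - 96200 = -347251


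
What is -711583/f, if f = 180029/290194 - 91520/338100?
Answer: -3490833764609310/1715462501 ≈ -2.0349e+6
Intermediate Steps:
f = 1715462501/4905729570 (f = 180029*(1/290194) - 91520*1/338100 = 180029/290194 - 4576/16905 = 1715462501/4905729570 ≈ 0.34969)
-711583/f = -711583/1715462501/4905729570 = -711583*4905729570/1715462501 = -3490833764609310/1715462501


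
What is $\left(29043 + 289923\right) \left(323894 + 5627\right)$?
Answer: $105105995286$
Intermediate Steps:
$\left(29043 + 289923\right) \left(323894 + 5627\right) = 318966 \cdot 329521 = 105105995286$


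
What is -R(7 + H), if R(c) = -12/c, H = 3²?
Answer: ¾ ≈ 0.75000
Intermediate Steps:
H = 9
-R(7 + H) = -(-12)/(7 + 9) = -(-12)/16 = -1*(-¾) = ¾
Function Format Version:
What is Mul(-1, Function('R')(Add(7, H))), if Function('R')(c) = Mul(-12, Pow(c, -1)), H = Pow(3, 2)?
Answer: Rational(3, 4) ≈ 0.75000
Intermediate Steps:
H = 9
Mul(-1, Function('R')(Add(7, H))) = Mul(-1, Mul(-12, Pow(Add(7, 9), -1))) = Mul(-1, Mul(-12, Pow(16, -1))) = Mul(-1, Mul(-12, Rational(1, 16))) = Mul(-1, Rational(-3, 4)) = Rational(3, 4)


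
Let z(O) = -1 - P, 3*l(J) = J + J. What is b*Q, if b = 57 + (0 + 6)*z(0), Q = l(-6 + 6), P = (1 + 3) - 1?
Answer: 0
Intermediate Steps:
l(J) = 2*J/3 (l(J) = (J + J)/3 = (2*J)/3 = 2*J/3)
P = 3 (P = 4 - 1 = 3)
Q = 0 (Q = 2*(-6 + 6)/3 = (⅔)*0 = 0)
z(O) = -4 (z(O) = -1 - 1*3 = -1 - 3 = -4)
b = 33 (b = 57 + (0 + 6)*(-4) = 57 + 6*(-4) = 57 - 24 = 33)
b*Q = 33*0 = 0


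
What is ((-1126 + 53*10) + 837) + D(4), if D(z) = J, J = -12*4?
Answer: 193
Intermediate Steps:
J = -48
D(z) = -48
((-1126 + 53*10) + 837) + D(4) = ((-1126 + 53*10) + 837) - 48 = ((-1126 + 530) + 837) - 48 = (-596 + 837) - 48 = 241 - 48 = 193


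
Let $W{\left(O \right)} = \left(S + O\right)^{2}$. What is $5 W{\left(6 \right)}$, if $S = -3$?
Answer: $45$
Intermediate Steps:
$W{\left(O \right)} = \left(-3 + O\right)^{2}$
$5 W{\left(6 \right)} = 5 \left(-3 + 6\right)^{2} = 5 \cdot 3^{2} = 5 \cdot 9 = 45$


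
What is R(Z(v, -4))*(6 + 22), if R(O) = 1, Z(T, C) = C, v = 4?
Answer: 28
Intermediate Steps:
R(Z(v, -4))*(6 + 22) = 1*(6 + 22) = 1*28 = 28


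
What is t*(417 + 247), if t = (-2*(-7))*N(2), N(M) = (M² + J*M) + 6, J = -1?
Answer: 74368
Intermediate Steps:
N(M) = 6 + M² - M (N(M) = (M² - M) + 6 = 6 + M² - M)
t = 112 (t = (-2*(-7))*(6 + 2² - 1*2) = 14*(6 + 4 - 2) = 14*8 = 112)
t*(417 + 247) = 112*(417 + 247) = 112*664 = 74368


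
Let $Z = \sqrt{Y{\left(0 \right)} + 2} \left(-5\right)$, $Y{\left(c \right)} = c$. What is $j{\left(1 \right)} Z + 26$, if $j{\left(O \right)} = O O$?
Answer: $26 - 5 \sqrt{2} \approx 18.929$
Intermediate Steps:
$j{\left(O \right)} = O^{2}$
$Z = - 5 \sqrt{2}$ ($Z = \sqrt{0 + 2} \left(-5\right) = \sqrt{2} \left(-5\right) = - 5 \sqrt{2} \approx -7.0711$)
$j{\left(1 \right)} Z + 26 = 1^{2} \left(- 5 \sqrt{2}\right) + 26 = 1 \left(- 5 \sqrt{2}\right) + 26 = - 5 \sqrt{2} + 26 = 26 - 5 \sqrt{2}$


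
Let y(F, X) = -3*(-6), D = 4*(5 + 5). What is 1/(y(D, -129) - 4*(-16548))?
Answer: 1/66210 ≈ 1.5103e-5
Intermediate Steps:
D = 40 (D = 4*10 = 40)
y(F, X) = 18
1/(y(D, -129) - 4*(-16548)) = 1/(18 - 4*(-16548)) = 1/(18 + 66192) = 1/66210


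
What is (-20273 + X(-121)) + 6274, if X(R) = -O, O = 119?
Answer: -14118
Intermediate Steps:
X(R) = -119 (X(R) = -1*119 = -119)
(-20273 + X(-121)) + 6274 = (-20273 - 119) + 6274 = -20392 + 6274 = -14118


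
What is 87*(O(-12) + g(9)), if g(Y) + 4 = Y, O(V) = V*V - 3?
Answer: 12702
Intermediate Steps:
O(V) = -3 + V² (O(V) = V² - 3 = -3 + V²)
g(Y) = -4 + Y
87*(O(-12) + g(9)) = 87*((-3 + (-12)²) + (-4 + 9)) = 87*((-3 + 144) + 5) = 87*(141 + 5) = 87*146 = 12702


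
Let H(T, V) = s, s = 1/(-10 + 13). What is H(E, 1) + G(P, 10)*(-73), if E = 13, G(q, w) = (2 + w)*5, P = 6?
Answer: -13139/3 ≈ -4379.7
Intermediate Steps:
G(q, w) = 10 + 5*w
s = ⅓ (s = 1/3 = ⅓ ≈ 0.33333)
H(T, V) = ⅓
H(E, 1) + G(P, 10)*(-73) = ⅓ + (10 + 5*10)*(-73) = ⅓ + (10 + 50)*(-73) = ⅓ + 60*(-73) = ⅓ - 4380 = -13139/3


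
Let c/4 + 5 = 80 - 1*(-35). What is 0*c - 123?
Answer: -123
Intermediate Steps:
c = 440 (c = -20 + 4*(80 - 1*(-35)) = -20 + 4*(80 + 35) = -20 + 4*115 = -20 + 460 = 440)
0*c - 123 = 0*440 - 123 = 0 - 123 = -123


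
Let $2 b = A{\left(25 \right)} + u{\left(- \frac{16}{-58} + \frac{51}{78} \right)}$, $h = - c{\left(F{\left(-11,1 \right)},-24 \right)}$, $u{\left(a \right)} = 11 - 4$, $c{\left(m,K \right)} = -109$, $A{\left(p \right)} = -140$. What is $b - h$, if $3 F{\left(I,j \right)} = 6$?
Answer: $- \frac{351}{2} \approx -175.5$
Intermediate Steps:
$F{\left(I,j \right)} = 2$ ($F{\left(I,j \right)} = \frac{1}{3} \cdot 6 = 2$)
$u{\left(a \right)} = 7$ ($u{\left(a \right)} = 11 - 4 = 7$)
$h = 109$ ($h = \left(-1\right) \left(-109\right) = 109$)
$b = - \frac{133}{2}$ ($b = \frac{-140 + 7}{2} = \frac{1}{2} \left(-133\right) = - \frac{133}{2} \approx -66.5$)
$b - h = - \frac{133}{2} - 109 = - \frac{351}{2}$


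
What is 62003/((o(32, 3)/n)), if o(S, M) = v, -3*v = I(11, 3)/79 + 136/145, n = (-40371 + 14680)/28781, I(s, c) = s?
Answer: 18246887981215/118376253 ≈ 1.5414e+5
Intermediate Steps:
n = -25691/28781 (n = -25691*1/28781 = -25691/28781 ≈ -0.89264)
v = -4113/11455 (v = -(11/79 + 136/145)/3 = -⅓*12339/11455 = -4113/11455 ≈ -0.35906)
o(S, M) = -4113/11455
62003/((o(32, 3)/n)) = 62003/((-4113/(11455*(-25691/28781)))) = 62003/((-4113/11455*(-28781/25691))) = 62003/(118376253/294290405) = 62003*(294290405/118376253) = 18246887981215/118376253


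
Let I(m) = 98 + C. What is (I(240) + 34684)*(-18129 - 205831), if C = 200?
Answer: -7834568720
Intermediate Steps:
I(m) = 298 (I(m) = 98 + 200 = 298)
(I(240) + 34684)*(-18129 - 205831) = (298 + 34684)*(-18129 - 205831) = 34982*(-223960) = -7834568720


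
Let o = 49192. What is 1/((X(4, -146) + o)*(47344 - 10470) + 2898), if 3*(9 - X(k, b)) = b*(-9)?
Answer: 1/1798089760 ≈ 5.5615e-10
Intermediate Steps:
X(k, b) = 9 + 3*b (X(k, b) = 9 - b*(-9)/3 = 9 - (-3)*b = 9 + 3*b)
1/((X(4, -146) + o)*(47344 - 10470) + 2898) = 1/(((9 + 3*(-146)) + 49192)*(47344 - 10470) + 2898) = 1/(((9 - 438) + 49192)*36874 + 2898) = 1/((-429 + 49192)*36874 + 2898) = 1/(48763*36874 + 2898) = 1/(1798086862 + 2898) = 1/1798089760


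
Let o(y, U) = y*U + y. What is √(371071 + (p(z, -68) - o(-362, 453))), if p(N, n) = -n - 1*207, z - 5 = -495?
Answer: 4*√33455 ≈ 731.63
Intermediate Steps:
z = -490 (z = 5 - 495 = -490)
p(N, n) = -207 - n (p(N, n) = -n - 207 = -207 - n)
o(y, U) = y + U*y (o(y, U) = U*y + y = y + U*y)
√(371071 + (p(z, -68) - o(-362, 453))) = √(371071 + ((-207 - 1*(-68)) - (-362)*(1 + 453))) = √(371071 + ((-207 + 68) - (-362)*454)) = √(371071 + (-139 - 1*(-164348))) = √(371071 + (-139 + 164348)) = √(371071 + 164209) = √535280 = 4*√33455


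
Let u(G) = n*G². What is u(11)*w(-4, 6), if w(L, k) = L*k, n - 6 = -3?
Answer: -8712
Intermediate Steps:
n = 3 (n = 6 - 3 = 3)
u(G) = 3*G²
u(11)*w(-4, 6) = (3*11²)*(-4*6) = (3*121)*(-24) = 363*(-24) = -8712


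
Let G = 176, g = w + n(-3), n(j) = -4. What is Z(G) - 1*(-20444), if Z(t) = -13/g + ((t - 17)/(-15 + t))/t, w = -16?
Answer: 2896598807/141680 ≈ 20445.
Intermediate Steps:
g = -20 (g = -16 - 4 = -20)
Z(t) = 13/20 + (-17 + t)/(t*(-15 + t)) (Z(t) = -13/(-20) + ((t - 17)/(-15 + t))/t = -13*(-1/20) + ((-17 + t)/(-15 + t))/t = 13/20 + ((-17 + t)/(-15 + t))/t = 13/20 + (-17 + t)/(t*(-15 + t)))
Z(G) - 1*(-20444) = (1/20)*(-340 - 175*176 + 13*176**2)/(176*(-15 + 176)) - 1*(-20444) = (1/20)*(1/176)*(-340 - 30800 + 13*30976)/161 + 20444 = (1/20)*(1/176)*(1/161)*(-340 - 30800 + 402688) + 20444 = (1/20)*(1/176)*(1/161)*371548 + 20444 = 92887/141680 + 20444 = 2896598807/141680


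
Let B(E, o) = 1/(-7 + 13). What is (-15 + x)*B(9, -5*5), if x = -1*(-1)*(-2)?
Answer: -17/6 ≈ -2.8333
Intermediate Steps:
B(E, o) = 1/6
x = -2 (x = 1*(-2) = -2)
(-15 + x)*B(9, -5*5) = (-15 - 2)*(1/6) = -17*1/6 = -17/6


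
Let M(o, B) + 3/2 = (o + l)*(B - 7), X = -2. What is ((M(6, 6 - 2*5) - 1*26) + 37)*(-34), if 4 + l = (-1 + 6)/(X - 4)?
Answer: 340/3 ≈ 113.33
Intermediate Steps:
l = -29/6 (l = -4 + (-1 + 6)/(-2 - 4) = -4 + 5/(-6) = -4 + 5*(-1/6) = -4 - 5/6 = -29/6 ≈ -4.8333)
M(o, B) = -3/2 + (-7 + B)*(-29/6 + o) (M(o, B) = -3/2 + (o - 29/6)*(B - 7) = -3/2 + (-29/6 + o)*(-7 + B) = -3/2 + (-7 + B)*(-29/6 + o))
((M(6, 6 - 2*5) - 1*26) + 37)*(-34) = (((97/3 - 7*6 - 29*(6 - 2*5)/6 + (6 - 2*5)*6) - 1*26) + 37)*(-34) = (((97/3 - 42 - 29*(6 - 10)/6 + (6 - 10)*6) - 26) + 37)*(-34) = (((97/3 - 42 - 29/6*(-4) - 4*6) - 26) + 37)*(-34) = (((97/3 - 42 + 58/3 - 24) - 26) + 37)*(-34) = ((-43/3 - 26) + 37)*(-34) = (-121/3 + 37)*(-34) = -10/3*(-34) = 340/3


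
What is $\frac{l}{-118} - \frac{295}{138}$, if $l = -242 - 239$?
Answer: $\frac{7892}{4071} \approx 1.9386$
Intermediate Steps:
$l = -481$
$\frac{l}{-118} - \frac{295}{138} = - \frac{481}{-118} - \frac{295}{138} = \left(-481\right) \left(- \frac{1}{118}\right) - \frac{295}{138} = \frac{481}{118} - \frac{295}{138} = \frac{7892}{4071}$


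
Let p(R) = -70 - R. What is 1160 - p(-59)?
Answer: 1171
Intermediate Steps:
1160 - p(-59) = 1160 - (-70 - 1*(-59)) = 1160 - (-70 + 59) = 1160 - 1*(-11) = 1160 + 11 = 1171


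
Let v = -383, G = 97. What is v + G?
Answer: -286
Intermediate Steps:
v + G = -383 + 97 = -286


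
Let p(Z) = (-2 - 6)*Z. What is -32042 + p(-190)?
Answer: -30522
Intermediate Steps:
p(Z) = -8*Z
-32042 + p(-190) = -32042 - 8*(-190) = -32042 + 1520 = -30522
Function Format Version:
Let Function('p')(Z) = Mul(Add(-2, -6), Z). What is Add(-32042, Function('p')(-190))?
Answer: -30522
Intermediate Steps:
Function('p')(Z) = Mul(-8, Z)
Add(-32042, Function('p')(-190)) = Add(-32042, Mul(-8, -190)) = Add(-32042, 1520) = -30522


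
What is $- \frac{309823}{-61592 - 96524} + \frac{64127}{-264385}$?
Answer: $\frac{71773049123}{41803498660} \approx 1.7169$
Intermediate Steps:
$- \frac{309823}{-61592 - 96524} + \frac{64127}{-264385} = - \frac{309823}{-61592 - 96524} + 64127 \left(- \frac{1}{264385}\right) = - \frac{309823}{-158116} - \frac{64127}{264385} = \left(-309823\right) \left(- \frac{1}{158116}\right) - \frac{64127}{264385} = \frac{309823}{158116} - \frac{64127}{264385} = \frac{71773049123}{41803498660}$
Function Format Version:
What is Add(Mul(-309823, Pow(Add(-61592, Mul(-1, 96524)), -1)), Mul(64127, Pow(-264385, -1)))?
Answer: Rational(71773049123, 41803498660) ≈ 1.7169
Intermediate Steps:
Add(Mul(-309823, Pow(Add(-61592, Mul(-1, 96524)), -1)), Mul(64127, Pow(-264385, -1))) = Add(Mul(-309823, Pow(Add(-61592, -96524), -1)), Mul(64127, Rational(-1, 264385))) = Add(Mul(-309823, Pow(-158116, -1)), Rational(-64127, 264385)) = Add(Mul(-309823, Rational(-1, 158116)), Rational(-64127, 264385)) = Add(Rational(309823, 158116), Rational(-64127, 264385)) = Rational(71773049123, 41803498660)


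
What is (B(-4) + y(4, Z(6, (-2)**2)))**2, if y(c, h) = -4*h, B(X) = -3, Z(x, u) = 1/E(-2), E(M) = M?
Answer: 1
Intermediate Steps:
Z(x, u) = -1/2 (Z(x, u) = 1/(-2) = -1/2)
(B(-4) + y(4, Z(6, (-2)**2)))**2 = (-3 - 4*(-1/2))**2 = (-3 + 2)**2 = (-1)**2 = 1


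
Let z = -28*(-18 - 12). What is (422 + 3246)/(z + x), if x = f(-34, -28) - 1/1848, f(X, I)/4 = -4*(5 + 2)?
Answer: 6778464/1345343 ≈ 5.0385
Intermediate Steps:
f(X, I) = -112 (f(X, I) = 4*(-4*(5 + 2)) = 4*(-4*7) = 4*(-28) = -112)
z = 840 (z = -28*(-30) = 840)
x = -206977/1848 (x = -112 - 1/1848 = -206977/1848 ≈ -112.00)
(422 + 3246)/(z + x) = (422 + 3246)/(840 - 206977/1848) = 3668/(1345343/1848) = 3668*(1848/1345343) = 6778464/1345343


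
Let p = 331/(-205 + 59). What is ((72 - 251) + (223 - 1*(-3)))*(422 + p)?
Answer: 2880207/146 ≈ 19727.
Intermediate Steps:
p = -331/146 (p = 331/(-146) = 331*(-1/146) = -331/146 ≈ -2.2671)
((72 - 251) + (223 - 1*(-3)))*(422 + p) = ((72 - 251) + (223 - 1*(-3)))*(422 - 331/146) = (-179 + (223 + 3))*(61281/146) = (-179 + 226)*(61281/146) = 47*(61281/146) = 2880207/146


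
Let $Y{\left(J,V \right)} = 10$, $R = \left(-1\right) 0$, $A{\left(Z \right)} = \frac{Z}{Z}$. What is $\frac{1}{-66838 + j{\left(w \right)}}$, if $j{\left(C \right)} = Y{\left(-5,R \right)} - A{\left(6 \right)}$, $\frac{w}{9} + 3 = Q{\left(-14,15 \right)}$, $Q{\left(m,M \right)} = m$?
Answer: $- \frac{1}{66829} \approx -1.4964 \cdot 10^{-5}$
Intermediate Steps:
$A{\left(Z \right)} = 1$
$R = 0$
$w = -153$ ($w = -27 + 9 \left(-14\right) = -27 - 126 = -153$)
$j{\left(C \right)} = 9$ ($j{\left(C \right)} = 10 - 1 = 9$)
$\frac{1}{-66838 + j{\left(w \right)}} = \frac{1}{-66838 + 9} = \frac{1}{-66829} = - \frac{1}{66829}$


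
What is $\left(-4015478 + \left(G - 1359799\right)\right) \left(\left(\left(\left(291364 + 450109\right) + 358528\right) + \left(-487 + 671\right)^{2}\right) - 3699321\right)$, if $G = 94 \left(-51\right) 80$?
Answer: $14773986386808$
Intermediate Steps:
$G = -383520$ ($G = \left(-4794\right) 80 = -383520$)
$\left(-4015478 + \left(G - 1359799\right)\right) \left(\left(\left(\left(291364 + 450109\right) + 358528\right) + \left(-487 + 671\right)^{2}\right) - 3699321\right) = \left(-4015478 - 1743319\right) \left(\left(\left(\left(291364 + 450109\right) + 358528\right) + \left(-487 + 671\right)^{2}\right) - 3699321\right) = \left(-4015478 - 1743319\right) \left(\left(\left(741473 + 358528\right) + 184^{2}\right) - 3699321\right) = - 5758797 \left(\left(1100001 + 33856\right) - 3699321\right) = - 5758797 \left(1133857 - 3699321\right) = \left(-5758797\right) \left(-2565464\right) = 14773986386808$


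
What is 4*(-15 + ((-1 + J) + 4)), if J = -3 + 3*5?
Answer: 0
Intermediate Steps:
J = 12 (J = -3 + 15 = 12)
4*(-15 + ((-1 + J) + 4)) = 4*(-15 + ((-1 + 12) + 4)) = 4*(-15 + (11 + 4)) = 4*(-15 + 15) = 4*0 = 0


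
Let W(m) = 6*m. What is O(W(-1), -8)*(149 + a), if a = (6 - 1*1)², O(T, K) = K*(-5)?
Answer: 6960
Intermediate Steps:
O(T, K) = -5*K
a = 25 (a = (6 - 1)² = 5² = 25)
O(W(-1), -8)*(149 + a) = (-5*(-8))*(149 + 25) = 40*174 = 6960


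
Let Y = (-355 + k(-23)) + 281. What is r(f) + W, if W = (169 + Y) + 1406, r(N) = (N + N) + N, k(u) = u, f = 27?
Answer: 1559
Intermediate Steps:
r(N) = 3*N (r(N) = 2*N + N = 3*N)
Y = -97 (Y = (-355 - 23) + 281 = -378 + 281 = -97)
W = 1478 (W = (169 - 97) + 1406 = 72 + 1406 = 1478)
r(f) + W = 3*27 + 1478 = 81 + 1478 = 1559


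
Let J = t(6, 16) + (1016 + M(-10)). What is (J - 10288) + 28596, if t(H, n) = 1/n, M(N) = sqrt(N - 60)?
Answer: 309185/16 + I*sqrt(70) ≈ 19324.0 + 8.3666*I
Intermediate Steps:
M(N) = sqrt(-60 + N)
J = 16257/16 + I*sqrt(70) (J = 1/16 + (1016 + sqrt(-60 - 10)) = 1/16 + (1016 + sqrt(-70)) = 1/16 + (1016 + I*sqrt(70)) = 16257/16 + I*sqrt(70) ≈ 1016.1 + 8.3666*I)
(J - 10288) + 28596 = ((16257/16 + I*sqrt(70)) - 10288) + 28596 = (-148351/16 + I*sqrt(70)) + 28596 = 309185/16 + I*sqrt(70)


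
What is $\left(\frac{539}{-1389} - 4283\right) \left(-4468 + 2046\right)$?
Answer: $\frac{14409994172}{1389} \approx 1.0374 \cdot 10^{7}$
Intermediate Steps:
$\left(\frac{539}{-1389} - 4283\right) \left(-4468 + 2046\right) = \left(539 \left(- \frac{1}{1389}\right) - 4283\right) \left(-2422\right) = \left(- \frac{539}{1389} - 4283\right) \left(-2422\right) = \left(- \frac{5949626}{1389}\right) \left(-2422\right) = \frac{14409994172}{1389}$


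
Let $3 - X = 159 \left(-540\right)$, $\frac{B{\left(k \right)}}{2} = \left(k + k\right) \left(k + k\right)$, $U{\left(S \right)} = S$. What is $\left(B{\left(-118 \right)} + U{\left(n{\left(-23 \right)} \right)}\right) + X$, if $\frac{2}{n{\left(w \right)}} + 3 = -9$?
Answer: $\frac{1183529}{6} \approx 1.9725 \cdot 10^{5}$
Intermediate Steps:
$n{\left(w \right)} = - \frac{1}{6}$ ($n{\left(w \right)} = \frac{2}{-3 - 9} = \frac{2}{-12} = 2 \left(- \frac{1}{12}\right) = - \frac{1}{6}$)
$B{\left(k \right)} = 8 k^{2}$ ($B{\left(k \right)} = 2 \left(k + k\right) \left(k + k\right) = 2 \cdot 2 k 2 k = 2 \cdot 4 k^{2} = 8 k^{2}$)
$X = 85863$ ($X = 3 - 159 \left(-540\right) = 3 - -85860 = 3 + 85860 = 85863$)
$\left(B{\left(-118 \right)} + U{\left(n{\left(-23 \right)} \right)}\right) + X = \left(8 \left(-118\right)^{2} - \frac{1}{6}\right) + 85863 = \left(8 \cdot 13924 - \frac{1}{6}\right) + 85863 = \left(111392 - \frac{1}{6}\right) + 85863 = \frac{668351}{6} + 85863 = \frac{1183529}{6}$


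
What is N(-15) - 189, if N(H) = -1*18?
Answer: -207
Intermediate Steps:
N(H) = -18
N(-15) - 189 = -18 - 189 = -207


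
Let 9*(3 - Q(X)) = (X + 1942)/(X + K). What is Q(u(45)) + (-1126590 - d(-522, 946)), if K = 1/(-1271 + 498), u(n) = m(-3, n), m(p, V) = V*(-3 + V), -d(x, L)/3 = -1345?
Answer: -14866236196598/13148721 ≈ -1.1306e+6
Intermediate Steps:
d(x, L) = 4035 (d(x, L) = -3*(-1345) = 4035)
u(n) = n*(-3 + n)
K = -1/773 (K = 1/(-773) = -1/773 ≈ -0.0012937)
Q(X) = 3 - (1942 + X)/(9*(-1/773 + X)) (Q(X) = 3 - (X + 1942)/(9*(X - 1/773)) = 3 - (1942 + X)/(9*(-1/773 + X)))
Q(u(45)) + (-1126590 - d(-522, 946)) = (-1501193 + 20098*(45*(-3 + 45)))/(9*(-1 + 773*(45*(-3 + 45)))) + (-1126590 - 1*4035) = (-1501193 + 20098*(45*42))/(9*(-1 + 773*(45*42))) + (-1126590 - 4035) = (-1501193 + 20098*1890)/(9*(-1 + 773*1890)) - 1130625 = (-1501193 + 37985220)/(9*(-1 + 1460970)) - 1130625 = (⅑)*36484027/1460969 - 1130625 = (⅑)*(1/1460969)*36484027 - 1130625 = 36484027/13148721 - 1130625 = -14866236196598/13148721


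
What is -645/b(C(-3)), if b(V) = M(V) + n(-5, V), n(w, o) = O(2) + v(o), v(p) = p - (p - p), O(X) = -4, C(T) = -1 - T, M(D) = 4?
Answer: -645/2 ≈ -322.50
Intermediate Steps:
v(p) = p (v(p) = p - 1*0 = p + 0 = p)
n(w, o) = -4 + o
b(V) = V (b(V) = 4 + (-4 + V) = V)
-645/b(C(-3)) = -645/(-1 - 1*(-3)) = -645/(-1 + 3) = -645/2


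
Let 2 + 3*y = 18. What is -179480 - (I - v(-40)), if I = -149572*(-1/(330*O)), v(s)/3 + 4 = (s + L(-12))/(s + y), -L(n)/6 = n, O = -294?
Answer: -56596907051/315315 ≈ -1.7949e+5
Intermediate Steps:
L(n) = -6*n
y = 16/3 (y = -2/3 + (1/3)*18 = -2/3 + 6 = 16/3 ≈ 5.3333)
v(s) = -12 + 3*(72 + s)/(16/3 + s) (v(s) = -12 + 3*((s - 6*(-12))/(s + 16/3)) = -12 + 3*((s + 72)/(16/3 + s)) = -12 + 3*((72 + s)/(16/3 + s)) = -12 + 3*(72 + s)/(16/3 + s))
I = -37393/24255 (I = -149572/((-294*(-330))) = -149572/97020 = -149572*1/97020 = -37393/24255 ≈ -1.5417)
-179480 - (I - v(-40)) = -179480 - (-37393/24255 - 3*(152 - 9*(-40))/(16 + 3*(-40))) = -179480 - (-37393/24255 - 3*(152 + 360)/(16 - 120)) = -179480 - (-37393/24255 - 3*512/(-104)) = -179480 - (-37393/24255 - 3*(-1)*512/104) = -179480 - (-37393/24255 - 1*(-192/13)) = -179480 - (-37393/24255 + 192/13) = -179480 - 1*4170851/315315 = -179480 - 4170851/315315 = -56596907051/315315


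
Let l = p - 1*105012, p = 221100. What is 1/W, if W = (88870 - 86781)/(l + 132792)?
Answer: 248880/2089 ≈ 119.14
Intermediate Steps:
l = 116088 (l = 221100 - 1*105012 = 221100 - 105012 = 116088)
W = 2089/248880 (W = (88870 - 86781)/(116088 + 132792) = 2089/248880 ≈ 0.0083936)
1/W = 1/(2089/248880) = 248880/2089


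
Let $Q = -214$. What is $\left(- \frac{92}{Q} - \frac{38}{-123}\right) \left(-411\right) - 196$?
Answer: $- \frac{2192040}{4387} \approx -499.67$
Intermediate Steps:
$\left(- \frac{92}{Q} - \frac{38}{-123}\right) \left(-411\right) - 196 = \left(- \frac{92}{-214} - \frac{38}{-123}\right) \left(-411\right) - 196 = \left(\left(-92\right) \left(- \frac{1}{214}\right) - - \frac{38}{123}\right) \left(-411\right) - 196 = \left(\frac{46}{107} + \frac{38}{123}\right) \left(-411\right) - 196 = \frac{9724}{13161} \left(-411\right) - 196 = - \frac{1332188}{4387} - 196 = - \frac{2192040}{4387}$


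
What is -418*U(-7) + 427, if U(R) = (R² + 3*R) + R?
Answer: -8351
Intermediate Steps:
U(R) = R² + 4*R
-418*U(-7) + 427 = -(-2926)*(4 - 7) + 427 = -(-2926)*(-3) + 427 = -418*21 + 427 = -8778 + 427 = -8351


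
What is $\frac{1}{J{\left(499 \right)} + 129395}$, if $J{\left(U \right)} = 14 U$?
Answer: $\frac{1}{136381} \approx 7.3324 \cdot 10^{-6}$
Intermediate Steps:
$\frac{1}{J{\left(499 \right)} + 129395} = \frac{1}{14 \cdot 499 + 129395} = \frac{1}{6986 + 129395} = \frac{1}{136381}$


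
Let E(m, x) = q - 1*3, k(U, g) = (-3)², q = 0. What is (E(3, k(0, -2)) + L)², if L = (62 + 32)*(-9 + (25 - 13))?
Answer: 77841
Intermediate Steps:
k(U, g) = 9
E(m, x) = -3 (E(m, x) = 0 - 1*3 = 0 - 3 = -3)
L = 282 (L = 94*(-9 + 12) = 94*3 = 282)
(E(3, k(0, -2)) + L)² = (-3 + 282)² = 279² = 77841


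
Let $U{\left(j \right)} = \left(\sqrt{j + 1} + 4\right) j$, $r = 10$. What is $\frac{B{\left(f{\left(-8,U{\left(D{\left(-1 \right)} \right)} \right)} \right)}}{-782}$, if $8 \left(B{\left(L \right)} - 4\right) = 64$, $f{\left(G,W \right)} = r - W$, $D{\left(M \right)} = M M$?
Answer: $- \frac{6}{391} \approx -0.015345$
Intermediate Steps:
$D{\left(M \right)} = M^{2}$
$U{\left(j \right)} = j \left(4 + \sqrt{1 + j}\right)$ ($U{\left(j \right)} = \left(\sqrt{1 + j} + 4\right) j = \left(4 + \sqrt{1 + j}\right) j = j \left(4 + \sqrt{1 + j}\right)$)
$f{\left(G,W \right)} = 10 - W$
$B{\left(L \right)} = 12$ ($B{\left(L \right)} = 4 + \frac{1}{8} \cdot 64 = 4 + 8 = 12$)
$\frac{B{\left(f{\left(-8,U{\left(D{\left(-1 \right)} \right)} \right)} \right)}}{-782} = \frac{12}{-782} = 12 \left(- \frac{1}{782}\right) = - \frac{6}{391}$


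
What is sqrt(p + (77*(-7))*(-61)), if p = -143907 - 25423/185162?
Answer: 9*I*sqrt(46995011598918)/185162 ≈ 333.21*I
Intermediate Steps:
p = -26646133357/185162 (p = -143907 - 25423/185162 = -26646133357/185162 ≈ -1.4391e+5)
sqrt(p + (77*(-7))*(-61)) = sqrt(-26646133357/185162 + (77*(-7))*(-61)) = sqrt(-26646133357/185162 - 539*(-61)) = sqrt(-26646133357/185162 + 32879) = sqrt(-20558191959/185162) = 9*I*sqrt(46995011598918)/185162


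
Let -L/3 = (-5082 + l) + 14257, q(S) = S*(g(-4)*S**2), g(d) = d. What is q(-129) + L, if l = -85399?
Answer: 8815428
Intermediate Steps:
q(S) = -4*S**3 (q(S) = S*(-4*S**2) = -4*S**3)
L = 228672 (L = -3*((-5082 - 85399) + 14257) = -3*(-90481 + 14257) = -3*(-76224) = 228672)
q(-129) + L = -4*(-129)**3 + 228672 = -4*(-2146689) + 228672 = 8586756 + 228672 = 8815428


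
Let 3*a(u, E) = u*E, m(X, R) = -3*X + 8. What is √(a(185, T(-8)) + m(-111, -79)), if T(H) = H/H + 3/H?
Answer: √54654/12 ≈ 19.482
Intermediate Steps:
m(X, R) = 8 - 3*X
T(H) = 1 + 3/H
a(u, E) = E*u/3 (a(u, E) = (u*E)/3 = (E*u)/3 = E*u/3)
√(a(185, T(-8)) + m(-111, -79)) = √((⅓)*((3 - 8)/(-8))*185 + (8 - 3*(-111))) = √((⅓)*(-⅛*(-5))*185 + (8 + 333)) = √((⅓)*(5/8)*185 + 341) = √(925/24 + 341) = √(9109/24) = √54654/12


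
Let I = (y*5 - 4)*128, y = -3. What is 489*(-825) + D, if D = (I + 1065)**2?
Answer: 1465264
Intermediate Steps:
I = -2432 (I = (-3*5 - 4)*128 = (-15 - 4)*128 = -19*128 = -2432)
D = 1868689 (D = (-2432 + 1065)**2 = (-1367)**2 = 1868689)
489*(-825) + D = 489*(-825) + 1868689 = -403425 + 1868689 = 1465264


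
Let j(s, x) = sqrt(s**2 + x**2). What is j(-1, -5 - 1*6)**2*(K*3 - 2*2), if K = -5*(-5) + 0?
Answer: 8662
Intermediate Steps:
K = 25 (K = 25 + 0 = 25)
j(-1, -5 - 1*6)**2*(K*3 - 2*2) = (sqrt((-1)**2 + (-5 - 1*6)**2))**2*(25*3 - 2*2) = (sqrt(1 + (-5 - 6)**2))**2*(75 - 4) = (sqrt(1 + (-11)**2))**2*71 = (sqrt(1 + 121))**2*71 = (sqrt(122))**2*71 = 122*71 = 8662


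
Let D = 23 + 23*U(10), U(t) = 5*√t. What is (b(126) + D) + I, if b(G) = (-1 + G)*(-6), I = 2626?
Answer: 1899 + 115*√10 ≈ 2262.7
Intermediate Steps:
D = 23 + 115*√10 (D = 23 + 23*(5*√10) = 23 + 115*√10 ≈ 386.66)
b(G) = 6 - 6*G
(b(126) + D) + I = ((6 - 6*126) + (23 + 115*√10)) + 2626 = ((6 - 756) + (23 + 115*√10)) + 2626 = (-750 + (23 + 115*√10)) + 2626 = (-727 + 115*√10) + 2626 = 1899 + 115*√10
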